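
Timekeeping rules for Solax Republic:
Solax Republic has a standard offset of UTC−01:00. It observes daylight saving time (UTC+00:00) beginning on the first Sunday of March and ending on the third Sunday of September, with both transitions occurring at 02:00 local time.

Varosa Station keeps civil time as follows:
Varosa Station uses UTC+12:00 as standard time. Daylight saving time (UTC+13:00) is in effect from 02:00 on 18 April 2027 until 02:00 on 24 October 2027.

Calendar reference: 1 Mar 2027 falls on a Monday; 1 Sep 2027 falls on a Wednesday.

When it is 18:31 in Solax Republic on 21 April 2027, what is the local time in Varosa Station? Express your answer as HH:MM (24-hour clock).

1 March 2027 is a Monday, so the first Sunday is March 7.
1 September 2027 is a Wednesday, so the first Sunday is September 5 and the third is September 19.
21 April 2027 falls between 7 March and 19 September, so daylight saving is in effect and Solax Republic is at UTC+00:00.
18:31 Solax Republic − 0h = 18:31 UTC.
At the standard offset (UTC+12:00), 18:31 UTC + 12h = 06:31 Varosa Station standard time (rolling into the next day, 22 April 2027).
The standard-time date in Varosa Station, 22 April 2027, falls between 18 April and 24 October, so daylight saving is in effect and Varosa Station is at UTC+13:00.
18:31 UTC + 13h = 07:31 Varosa Station (rolling into the next day, 22 April 2027).

07:31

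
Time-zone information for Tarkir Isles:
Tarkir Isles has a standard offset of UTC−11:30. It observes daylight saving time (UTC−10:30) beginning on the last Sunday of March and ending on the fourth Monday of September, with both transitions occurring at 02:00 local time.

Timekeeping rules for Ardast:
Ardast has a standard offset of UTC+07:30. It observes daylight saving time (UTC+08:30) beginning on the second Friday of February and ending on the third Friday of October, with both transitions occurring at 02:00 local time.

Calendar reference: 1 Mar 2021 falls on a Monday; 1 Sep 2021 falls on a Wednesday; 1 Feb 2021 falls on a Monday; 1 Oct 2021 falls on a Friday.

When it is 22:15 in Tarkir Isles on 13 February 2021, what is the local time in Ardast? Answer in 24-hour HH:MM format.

18:15

1 March 2021 is a Monday, so Sundays fall on 7, 14, 21, 28; the last is March 28.
1 September 2021 is a Wednesday, so the first Monday is September 6 and the fourth is September 27.
13 February 2021 is outside the daylight-saving period (28 March – 27 September), so Tarkir Isles is on standard time, UTC−11:30.
22:15 Tarkir Isles + 11h30m = 09:45 UTC (rolling into the next day, 14 February 2021).
1 February 2021 is a Monday, so the first Friday is February 5 and the second is February 12.
1 October 2021 is a Friday, so the first Friday is October 1 and the third is October 15.
At the standard offset (UTC+07:30), 09:45 UTC + 7h30m = 17:15 Ardast standard time.
The standard-time date in Ardast, 14 February 2021, lies within the daylight-saving period (12 February – 15 October), so Ardast is on daylight time, UTC+08:30.
09:45 UTC + 8h30m = 18:15 Ardast.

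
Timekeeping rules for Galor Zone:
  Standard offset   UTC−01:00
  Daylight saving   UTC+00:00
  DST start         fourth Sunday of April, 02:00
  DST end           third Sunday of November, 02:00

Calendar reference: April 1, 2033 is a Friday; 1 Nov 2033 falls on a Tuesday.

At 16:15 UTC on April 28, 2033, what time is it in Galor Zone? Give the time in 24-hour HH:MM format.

1 April 2033 is a Friday, so the first Sunday is April 3 and the fourth is April 24.
1 November 2033 is a Tuesday, so the first Sunday is November 6 and the third is November 20.
At the standard offset (UTC−01:00), 16:15 UTC − 1h = 15:15 Galor Zone standard time.
The standard-time date in Galor Zone, April 28, 2033, lies within the daylight-saving period (24 April – 20 November), so Galor Zone is on daylight time, UTC+00:00.
16:15 UTC + 0h = 16:15 local.

16:15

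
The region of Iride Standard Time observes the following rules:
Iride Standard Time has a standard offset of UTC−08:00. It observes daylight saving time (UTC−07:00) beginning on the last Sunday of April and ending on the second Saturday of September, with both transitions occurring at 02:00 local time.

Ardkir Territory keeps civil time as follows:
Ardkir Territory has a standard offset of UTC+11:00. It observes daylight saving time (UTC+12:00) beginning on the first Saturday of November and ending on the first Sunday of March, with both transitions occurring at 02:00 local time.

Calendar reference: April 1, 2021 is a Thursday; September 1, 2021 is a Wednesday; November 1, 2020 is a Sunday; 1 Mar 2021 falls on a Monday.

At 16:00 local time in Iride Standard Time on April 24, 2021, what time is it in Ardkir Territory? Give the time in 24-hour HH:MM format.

1 April 2021 is a Thursday, so Sundays fall on 4, 11, 18, 25; the last is April 25.
1 September 2021 is a Wednesday, so the first Saturday is September 4 and the second is September 11.
April 24, 2021 does not fall between 25 April and 11 September, so daylight saving is not in effect and Iride Standard Time is at UTC−08:00.
16:00 Iride Standard Time + 8h = 00:00 UTC (rolling into the next day, 25 April 2021).
1 November 2020 is a Sunday, so the first Saturday is November 7.
1 March 2021 is a Monday, so the first Sunday is March 7.
At the standard offset (UTC+11:00), 00:00 UTC + 11h = 11:00 Ardkir Territory standard time.
The standard-time date in Ardkir Territory, April 25, 2021, does not fall between 7 November 2020 and 7 March 2021, so daylight saving is not in effect and Ardkir Territory is at UTC+11:00.
00:00 UTC + 11h = 11:00 Ardkir Territory.

11:00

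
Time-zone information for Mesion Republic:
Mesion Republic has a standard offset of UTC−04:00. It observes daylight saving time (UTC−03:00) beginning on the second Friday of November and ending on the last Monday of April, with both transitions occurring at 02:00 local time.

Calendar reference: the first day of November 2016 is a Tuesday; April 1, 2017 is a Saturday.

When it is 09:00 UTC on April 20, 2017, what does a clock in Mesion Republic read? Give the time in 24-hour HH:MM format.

06:00

1 November 2016 is a Tuesday, so the first Friday is November 4 and the second is November 11.
1 April 2017 is a Saturday, so Mondays fall on 3, 10, 17, 24; the last is April 24.
At the standard offset (UTC−04:00), 09:00 UTC − 4h = 05:00 Mesion Republic standard time.
Daylight saving runs 11 November 2016 – 24 April 2017; the standard-time date in Mesion Republic, April 20, 2017, is inside that window, so Mesion Republic is at UTC−03:00.
09:00 UTC − 3h = 06:00 local.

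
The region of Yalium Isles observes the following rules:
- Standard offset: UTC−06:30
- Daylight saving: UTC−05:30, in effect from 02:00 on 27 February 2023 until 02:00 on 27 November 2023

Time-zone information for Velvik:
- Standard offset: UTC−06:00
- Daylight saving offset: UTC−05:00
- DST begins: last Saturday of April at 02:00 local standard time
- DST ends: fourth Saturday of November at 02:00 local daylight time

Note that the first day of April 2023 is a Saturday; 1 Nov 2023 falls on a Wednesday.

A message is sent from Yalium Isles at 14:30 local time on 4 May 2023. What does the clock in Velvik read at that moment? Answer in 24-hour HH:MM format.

4 May 2023 lies within the daylight-saving period (27 February – 27 November), so Yalium Isles is on daylight time, UTC−05:30.
14:30 Yalium Isles + 5h30m = 20:00 UTC.
1 April 2023 is a Saturday, so Saturdays fall on 1, 8, 15, 22, 29; the last is April 29.
1 November 2023 is a Wednesday, so the first Saturday is November 4 and the fourth is November 25.
At the standard offset (UTC−06:00), 20:00 UTC − 6h = 14:00 Velvik standard time.
The standard-time date in Velvik, 4 May 2023, lies within the daylight-saving period (29 April – 25 November), so Velvik is on daylight time, UTC−05:00.
20:00 UTC − 5h = 15:00 Velvik.

15:00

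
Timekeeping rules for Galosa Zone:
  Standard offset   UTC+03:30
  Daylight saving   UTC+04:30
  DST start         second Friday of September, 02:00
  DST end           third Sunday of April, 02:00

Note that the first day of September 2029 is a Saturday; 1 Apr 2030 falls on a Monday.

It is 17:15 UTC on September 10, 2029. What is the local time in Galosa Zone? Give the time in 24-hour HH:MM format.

1 September 2029 is a Saturday, so the first Friday is September 7 and the second is September 14.
1 April 2030 is a Monday, so the first Sunday is April 7 and the third is April 21.
At the standard offset (UTC+03:30), 17:15 UTC + 3h30m = 20:45 Galosa Zone standard time.
The standard-time date in Galosa Zone, September 10, 2029, is outside the daylight-saving period (14 September 2029 – 21 April 2030), so Galosa Zone is on standard time, UTC+03:30.
17:15 UTC + 3h30m = 20:45 local.

20:45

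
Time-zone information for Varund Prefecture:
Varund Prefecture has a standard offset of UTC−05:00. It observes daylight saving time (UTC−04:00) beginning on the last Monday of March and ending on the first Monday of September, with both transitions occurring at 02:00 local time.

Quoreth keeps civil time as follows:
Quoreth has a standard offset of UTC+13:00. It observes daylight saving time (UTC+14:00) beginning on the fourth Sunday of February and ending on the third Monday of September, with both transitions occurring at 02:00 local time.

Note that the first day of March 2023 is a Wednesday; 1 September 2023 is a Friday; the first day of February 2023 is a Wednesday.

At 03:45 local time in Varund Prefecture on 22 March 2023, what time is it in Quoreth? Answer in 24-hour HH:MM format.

1 March 2023 is a Wednesday, so Mondays fall on 6, 13, 20, 27; the last is March 27.
1 September 2023 is a Friday, so the first Monday is September 4.
Daylight saving runs 27 March – 4 September; 22 March 2023 is outside that window, so Varund Prefecture is on standard time at UTC−05:00.
03:45 Varund Prefecture + 5h = 08:45 UTC.
1 February 2023 is a Wednesday, so the first Sunday is February 5 and the fourth is February 26.
1 September 2023 is a Friday, so the first Monday is September 4 and the third is September 18.
At the standard offset (UTC+13:00), 08:45 UTC + 13h = 21:45 Quoreth standard time.
The standard-time date in Quoreth, 22 March 2023, lies within the daylight-saving period (26 February – 18 September), so Quoreth is on daylight time, UTC+14:00.
08:45 UTC + 14h = 22:45 Quoreth.

22:45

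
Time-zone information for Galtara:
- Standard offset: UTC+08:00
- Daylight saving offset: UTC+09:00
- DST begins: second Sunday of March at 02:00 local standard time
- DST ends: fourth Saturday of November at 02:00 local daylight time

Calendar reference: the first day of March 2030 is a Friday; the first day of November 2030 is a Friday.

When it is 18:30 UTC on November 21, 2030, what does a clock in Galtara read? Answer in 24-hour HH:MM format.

1 March 2030 is a Friday, so the first Sunday is March 3 and the second is March 10.
1 November 2030 is a Friday, so the first Saturday is November 2 and the fourth is November 23.
At the standard offset (UTC+08:00), 18:30 UTC + 8h = 02:30 Galtara standard time (rolling into the next day, 22 November 2030).
The standard-time date in Galtara, November 22, 2030, falls between 10 March and 23 November, so daylight saving is in effect and Galtara is at UTC+09:00.
18:30 UTC + 9h = 03:30 local (rolling into the next day, 22 November 2030).

03:30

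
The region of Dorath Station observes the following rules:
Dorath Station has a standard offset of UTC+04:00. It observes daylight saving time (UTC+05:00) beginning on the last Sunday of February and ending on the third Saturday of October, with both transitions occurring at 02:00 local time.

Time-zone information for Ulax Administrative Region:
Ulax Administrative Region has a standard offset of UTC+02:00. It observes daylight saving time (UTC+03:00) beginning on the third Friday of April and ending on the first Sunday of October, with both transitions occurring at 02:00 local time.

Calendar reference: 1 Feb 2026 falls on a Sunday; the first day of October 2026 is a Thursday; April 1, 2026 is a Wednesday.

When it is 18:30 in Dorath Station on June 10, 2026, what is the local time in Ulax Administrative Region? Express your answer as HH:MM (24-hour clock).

16:30

1 February 2026 is a Sunday, so Sundays fall on 1, 8, 15, 22; the last is February 22.
1 October 2026 is a Thursday, so the first Saturday is October 3 and the third is October 17.
June 10, 2026 falls between 22 February and 17 October, so daylight saving is in effect and Dorath Station is at UTC+05:00.
18:30 Dorath Station − 5h = 13:30 UTC.
1 April 2026 is a Wednesday, so the first Friday is April 3 and the third is April 17.
1 October 2026 is a Thursday, so the first Sunday is October 4.
At the standard offset (UTC+02:00), 13:30 UTC + 2h = 15:30 Ulax Administrative Region standard time.
The standard-time date in Ulax Administrative Region, June 10, 2026, falls between 17 April and 4 October, so daylight saving is in effect and Ulax Administrative Region is at UTC+03:00.
13:30 UTC + 3h = 16:30 Ulax Administrative Region.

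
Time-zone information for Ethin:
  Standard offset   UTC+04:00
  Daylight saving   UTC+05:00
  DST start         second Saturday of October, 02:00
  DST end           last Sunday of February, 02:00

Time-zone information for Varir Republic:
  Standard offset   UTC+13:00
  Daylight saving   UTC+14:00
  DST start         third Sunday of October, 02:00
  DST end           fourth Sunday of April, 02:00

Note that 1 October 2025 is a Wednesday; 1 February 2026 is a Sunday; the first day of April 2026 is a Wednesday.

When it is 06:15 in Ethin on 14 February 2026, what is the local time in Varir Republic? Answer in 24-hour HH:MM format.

15:15

1 October 2025 is a Wednesday, so the first Saturday is October 4 and the second is October 11.
1 February 2026 is a Sunday, so Sundays fall on 1, 8, 15, 22; the last is February 22.
Daylight saving runs 11 October 2025 – 22 February 2026; 14 February 2026 is inside that window, so Ethin is at UTC+05:00.
06:15 Ethin − 5h = 01:15 UTC.
1 October 2025 is a Wednesday, so the first Sunday is October 5 and the third is October 19.
1 April 2026 is a Wednesday, so the first Sunday is April 5 and the fourth is April 26.
At the standard offset (UTC+13:00), 01:15 UTC + 13h = 14:15 Varir Republic standard time.
The standard-time date in Varir Republic, 14 February 2026, lies within the daylight-saving period (19 October 2025 – 26 April 2026), so Varir Republic is on daylight time, UTC+14:00.
01:15 UTC + 14h = 15:15 Varir Republic.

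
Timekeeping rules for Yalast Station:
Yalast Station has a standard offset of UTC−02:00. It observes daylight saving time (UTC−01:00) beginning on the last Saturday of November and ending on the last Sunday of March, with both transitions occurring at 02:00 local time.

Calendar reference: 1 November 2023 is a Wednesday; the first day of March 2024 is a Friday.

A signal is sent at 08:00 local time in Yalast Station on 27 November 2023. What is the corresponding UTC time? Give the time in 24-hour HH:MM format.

09:00

1 November 2023 is a Wednesday, so Saturdays fall on 4, 11, 18, 25; the last is November 25.
1 March 2024 is a Friday, so Sundays fall on 3, 10, 17, 24, 31; the last is March 31.
Daylight saving runs 25 November 2023 – 31 March 2024; 27 November 2023 is inside that window, so Yalast Station is at UTC−01:00.
08:00 local + 1h = 09:00 UTC.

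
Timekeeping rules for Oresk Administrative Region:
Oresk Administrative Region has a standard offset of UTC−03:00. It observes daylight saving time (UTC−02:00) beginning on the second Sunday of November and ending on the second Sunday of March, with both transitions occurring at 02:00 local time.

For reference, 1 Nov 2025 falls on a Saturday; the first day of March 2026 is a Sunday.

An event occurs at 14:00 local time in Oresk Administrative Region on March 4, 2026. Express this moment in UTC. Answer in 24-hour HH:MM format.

1 November 2025 is a Saturday, so the first Sunday is November 2 and the second is November 9.
1 March 2026 is a Sunday, so the first Sunday is March 1 and the second is March 8.
Daylight saving runs 9 November 2025 – 8 March 2026; March 4, 2026 is inside that window, so Oresk Administrative Region is at UTC−02:00.
14:00 local + 2h = 16:00 UTC.

16:00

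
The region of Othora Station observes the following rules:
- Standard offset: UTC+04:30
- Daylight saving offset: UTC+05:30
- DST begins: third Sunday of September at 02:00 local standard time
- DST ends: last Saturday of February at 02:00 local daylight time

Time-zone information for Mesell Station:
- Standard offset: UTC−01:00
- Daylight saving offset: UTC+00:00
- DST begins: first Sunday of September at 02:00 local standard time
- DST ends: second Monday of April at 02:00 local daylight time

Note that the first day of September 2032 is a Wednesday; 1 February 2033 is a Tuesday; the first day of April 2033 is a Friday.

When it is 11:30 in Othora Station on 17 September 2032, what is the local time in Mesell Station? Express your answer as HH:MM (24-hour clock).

1 September 2032 is a Wednesday, so the first Sunday is September 5 and the third is September 19.
1 February 2033 is a Tuesday, so Saturdays fall on 5, 12, 19, 26; the last is February 26.
17 September 2032 is outside the daylight-saving period (19 September 2032 – 26 February 2033), so Othora Station is on standard time, UTC+04:30.
11:30 Othora Station − 4h30m = 07:00 UTC.
1 September 2032 is a Wednesday, so the first Sunday is September 5.
1 April 2033 is a Friday, so the first Monday is April 4 and the second is April 11.
At the standard offset (UTC−01:00), 07:00 UTC − 1h = 06:00 Mesell Station standard time.
Daylight saving runs 5 September 2032 – 11 April 2033; the standard-time date in Mesell Station, 17 September 2032, is inside that window, so Mesell Station is at UTC+00:00.
07:00 UTC + 0h = 07:00 Mesell Station.

07:00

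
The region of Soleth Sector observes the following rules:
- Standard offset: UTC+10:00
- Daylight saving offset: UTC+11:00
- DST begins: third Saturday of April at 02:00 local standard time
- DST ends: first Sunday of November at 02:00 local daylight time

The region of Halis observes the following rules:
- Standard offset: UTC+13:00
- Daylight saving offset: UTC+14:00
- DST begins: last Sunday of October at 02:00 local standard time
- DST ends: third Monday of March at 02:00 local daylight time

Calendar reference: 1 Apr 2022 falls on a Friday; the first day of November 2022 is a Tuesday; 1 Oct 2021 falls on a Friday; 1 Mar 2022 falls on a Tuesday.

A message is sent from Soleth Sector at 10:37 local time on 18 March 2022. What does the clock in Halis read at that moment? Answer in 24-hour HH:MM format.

14:37

1 April 2022 is a Friday, so the first Saturday is April 2 and the third is April 16.
1 November 2022 is a Tuesday, so the first Sunday is November 6.
18 March 2022 does not fall between 16 April and 6 November, so daylight saving is not in effect and Soleth Sector is at UTC+10:00.
10:37 Soleth Sector − 10h = 00:37 UTC.
1 October 2021 is a Friday, so Sundays fall on 3, 10, 17, 24, 31; the last is October 31.
1 March 2022 is a Tuesday, so the first Monday is March 7 and the third is March 21.
At the standard offset (UTC+13:00), 00:37 UTC + 13h = 13:37 Halis standard time.
Daylight saving runs 31 October 2021 – 21 March 2022; the standard-time date in Halis, 18 March 2022, is inside that window, so Halis is at UTC+14:00.
00:37 UTC + 14h = 14:37 Halis.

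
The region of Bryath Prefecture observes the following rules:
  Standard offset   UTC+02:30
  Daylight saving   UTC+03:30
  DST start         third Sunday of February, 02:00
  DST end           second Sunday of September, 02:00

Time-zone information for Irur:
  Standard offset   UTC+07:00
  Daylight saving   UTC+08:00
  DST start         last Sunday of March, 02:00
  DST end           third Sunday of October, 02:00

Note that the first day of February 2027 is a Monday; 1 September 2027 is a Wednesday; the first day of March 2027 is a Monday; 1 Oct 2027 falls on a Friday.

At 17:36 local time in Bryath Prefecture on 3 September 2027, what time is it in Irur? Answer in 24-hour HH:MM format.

1 February 2027 is a Monday, so the first Sunday is February 7 and the third is February 21.
1 September 2027 is a Wednesday, so the first Sunday is September 5 and the second is September 12.
3 September 2027 lies within the daylight-saving period (21 February – 12 September), so Bryath Prefecture is on daylight time, UTC+03:30.
17:36 Bryath Prefecture − 3h30m = 14:06 UTC.
1 March 2027 is a Monday, so Sundays fall on 7, 14, 21, 28; the last is March 28.
1 October 2027 is a Friday, so the first Sunday is October 3 and the third is October 17.
At the standard offset (UTC+07:00), 14:06 UTC + 7h = 21:06 Irur standard time.
The standard-time date in Irur, 3 September 2027, falls between 28 March and 17 October, so daylight saving is in effect and Irur is at UTC+08:00.
14:06 UTC + 8h = 22:06 Irur.

22:06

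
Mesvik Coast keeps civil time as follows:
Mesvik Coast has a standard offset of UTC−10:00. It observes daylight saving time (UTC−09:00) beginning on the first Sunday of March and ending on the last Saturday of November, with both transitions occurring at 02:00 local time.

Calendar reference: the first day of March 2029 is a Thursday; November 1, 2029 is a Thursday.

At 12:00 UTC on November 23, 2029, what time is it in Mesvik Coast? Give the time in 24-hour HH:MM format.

1 March 2029 is a Thursday, so the first Sunday is March 4.
1 November 2029 is a Thursday, so Saturdays fall on 3, 10, 17, 24; the last is November 24.
At the standard offset (UTC−10:00), 12:00 UTC − 10h = 02:00 Mesvik Coast standard time.
Daylight saving runs 4 March – 24 November; the standard-time date in Mesvik Coast, November 23, 2029, is inside that window, so Mesvik Coast is at UTC−09:00.
12:00 UTC − 9h = 03:00 local.

03:00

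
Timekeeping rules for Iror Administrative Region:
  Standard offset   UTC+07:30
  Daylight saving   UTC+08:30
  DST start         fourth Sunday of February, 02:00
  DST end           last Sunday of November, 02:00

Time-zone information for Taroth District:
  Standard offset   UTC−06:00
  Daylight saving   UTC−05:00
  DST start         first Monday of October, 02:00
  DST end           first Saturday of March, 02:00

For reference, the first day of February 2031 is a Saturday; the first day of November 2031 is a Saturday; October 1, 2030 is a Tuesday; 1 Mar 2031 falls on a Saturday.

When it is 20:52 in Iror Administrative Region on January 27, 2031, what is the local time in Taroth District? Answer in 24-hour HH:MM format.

1 February 2031 is a Saturday, so the first Sunday is February 2 and the fourth is February 23.
1 November 2031 is a Saturday, so Sundays fall on 2, 9, 16, 23, 30; the last is November 30.
Daylight saving runs 23 February – 30 November; January 27, 2031 is outside that window, so Iror Administrative Region is on standard time at UTC+07:30.
20:52 Iror Administrative Region − 7h30m = 13:22 UTC.
1 October 2030 is a Tuesday, so the first Monday is October 7.
1 March 2031 is a Saturday, so the first Saturday is March 1.
At the standard offset (UTC−06:00), 13:22 UTC − 6h = 07:22 Taroth District standard time.
Daylight saving runs 7 October 2030 – 1 March 2031; the standard-time date in Taroth District, January 27, 2031, is inside that window, so Taroth District is at UTC−05:00.
13:22 UTC − 5h = 08:22 Taroth District.

08:22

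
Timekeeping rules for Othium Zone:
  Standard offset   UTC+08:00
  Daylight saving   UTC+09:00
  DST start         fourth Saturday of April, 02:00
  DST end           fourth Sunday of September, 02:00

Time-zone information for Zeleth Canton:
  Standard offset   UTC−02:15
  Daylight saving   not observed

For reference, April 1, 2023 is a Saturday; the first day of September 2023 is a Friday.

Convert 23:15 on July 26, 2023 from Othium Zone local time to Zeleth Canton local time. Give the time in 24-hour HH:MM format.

12:00

1 April 2023 is a Saturday, so the first Saturday is April 1 and the fourth is April 22.
1 September 2023 is a Friday, so the first Sunday is September 3 and the fourth is September 24.
July 26, 2023 falls between 22 April and 24 September, so daylight saving is in effect and Othium Zone is at UTC+09:00.
23:15 Othium Zone − 9h = 14:15 UTC.
Zeleth Canton stays on UTC−02:15 all year.
14:15 UTC − 2h15m = 12:00 Zeleth Canton.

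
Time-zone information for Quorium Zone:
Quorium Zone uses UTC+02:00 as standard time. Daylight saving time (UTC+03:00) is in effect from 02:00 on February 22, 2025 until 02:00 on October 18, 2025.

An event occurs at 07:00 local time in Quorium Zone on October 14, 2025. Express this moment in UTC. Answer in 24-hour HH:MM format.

October 14, 2025 lies within the daylight-saving period (22 February – 18 October), so Quorium Zone is on daylight time, UTC+03:00.
07:00 local − 3h = 04:00 UTC.

04:00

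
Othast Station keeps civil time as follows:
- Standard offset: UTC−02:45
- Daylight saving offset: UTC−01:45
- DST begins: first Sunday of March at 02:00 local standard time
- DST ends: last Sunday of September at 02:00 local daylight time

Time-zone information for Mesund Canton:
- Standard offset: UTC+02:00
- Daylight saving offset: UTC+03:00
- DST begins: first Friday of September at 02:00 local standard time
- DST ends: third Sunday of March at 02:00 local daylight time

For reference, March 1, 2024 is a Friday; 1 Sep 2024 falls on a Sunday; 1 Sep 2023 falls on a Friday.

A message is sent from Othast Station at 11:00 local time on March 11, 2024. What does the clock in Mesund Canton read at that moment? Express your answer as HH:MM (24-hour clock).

15:45

1 March 2024 is a Friday, so the first Sunday is March 3.
1 September 2024 is a Sunday, so Sundays fall on 1, 8, 15, 22, 29; the last is September 29.
March 11, 2024 lies within the daylight-saving period (3 March – 29 September), so Othast Station is on daylight time, UTC−01:45.
11:00 Othast Station + 1h45m = 12:45 UTC.
1 September 2023 is a Friday, so the first Friday is September 1.
1 March 2024 is a Friday, so the first Sunday is March 3 and the third is March 17.
At the standard offset (UTC+02:00), 12:45 UTC + 2h = 14:45 Mesund Canton standard time.
The standard-time date in Mesund Canton, March 11, 2024, falls between 1 September 2023 and 17 March 2024, so daylight saving is in effect and Mesund Canton is at UTC+03:00.
12:45 UTC + 3h = 15:45 Mesund Canton.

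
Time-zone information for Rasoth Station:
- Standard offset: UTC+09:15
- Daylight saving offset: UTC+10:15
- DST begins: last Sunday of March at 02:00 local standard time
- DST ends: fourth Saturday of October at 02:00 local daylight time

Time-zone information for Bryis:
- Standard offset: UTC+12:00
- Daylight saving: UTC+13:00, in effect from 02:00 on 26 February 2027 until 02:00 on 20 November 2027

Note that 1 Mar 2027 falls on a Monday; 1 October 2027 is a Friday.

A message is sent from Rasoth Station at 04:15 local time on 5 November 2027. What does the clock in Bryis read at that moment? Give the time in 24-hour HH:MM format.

1 March 2027 is a Monday, so Sundays fall on 7, 14, 21, 28; the last is March 28.
1 October 2027 is a Friday, so the first Saturday is October 2 and the fourth is October 23.
5 November 2027 does not fall between 28 March and 23 October, so daylight saving is not in effect and Rasoth Station is at UTC+09:15.
04:15 Rasoth Station − 9h15m = 19:00 UTC (rolling into the previous day, 4 November 2027).
At the standard offset (UTC+12:00), 19:00 UTC + 12h = 07:00 Bryis standard time (rolling into the next day, 5 November 2027).
The standard-time date in Bryis, 5 November 2027, lies within the daylight-saving period (26 February – 20 November), so Bryis is on daylight time, UTC+13:00.
19:00 UTC + 13h = 08:00 Bryis (rolling into the next day, 5 November 2027).

08:00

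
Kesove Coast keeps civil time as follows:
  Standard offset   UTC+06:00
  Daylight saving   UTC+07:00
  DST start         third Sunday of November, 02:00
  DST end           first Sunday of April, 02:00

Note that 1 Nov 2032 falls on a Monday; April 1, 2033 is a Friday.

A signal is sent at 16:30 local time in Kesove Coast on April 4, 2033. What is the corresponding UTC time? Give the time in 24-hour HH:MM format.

1 November 2032 is a Monday, so the first Sunday is November 7 and the third is November 21.
1 April 2033 is a Friday, so the first Sunday is April 3.
Daylight saving runs 21 November 2032 – 3 April 2033; April 4, 2033 is outside that window, so Kesove Coast is on standard time at UTC+06:00.
16:30 local − 6h = 10:30 UTC.

10:30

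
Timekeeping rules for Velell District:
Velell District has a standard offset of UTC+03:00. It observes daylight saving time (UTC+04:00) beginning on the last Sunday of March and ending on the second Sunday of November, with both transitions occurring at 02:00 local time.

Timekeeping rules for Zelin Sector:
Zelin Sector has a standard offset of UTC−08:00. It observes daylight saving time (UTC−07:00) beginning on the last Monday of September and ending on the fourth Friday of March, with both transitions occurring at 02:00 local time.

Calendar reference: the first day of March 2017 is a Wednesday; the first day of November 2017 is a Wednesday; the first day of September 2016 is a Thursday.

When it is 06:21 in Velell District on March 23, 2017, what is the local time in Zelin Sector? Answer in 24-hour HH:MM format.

1 March 2017 is a Wednesday, so Sundays fall on 5, 12, 19, 26; the last is March 26.
1 November 2017 is a Wednesday, so the first Sunday is November 5 and the second is November 12.
March 23, 2017 is outside the daylight-saving period (26 March – 12 November), so Velell District is on standard time, UTC+03:00.
06:21 Velell District − 3h = 03:21 UTC.
1 September 2016 is a Thursday, so Mondays fall on 5, 12, 19, 26; the last is September 26.
1 March 2017 is a Wednesday, so the first Friday is March 3 and the fourth is March 24.
At the standard offset (UTC−08:00), 03:21 UTC − 8h = 19:21 Zelin Sector standard time (rolling into the previous day, 22 March 2017).
The standard-time date in Zelin Sector, March 22, 2017, lies within the daylight-saving period (26 September 2016 – 24 March 2017), so Zelin Sector is on daylight time, UTC−07:00.
03:21 UTC − 7h = 20:21 Zelin Sector (rolling into the previous day, 22 March 2017).

20:21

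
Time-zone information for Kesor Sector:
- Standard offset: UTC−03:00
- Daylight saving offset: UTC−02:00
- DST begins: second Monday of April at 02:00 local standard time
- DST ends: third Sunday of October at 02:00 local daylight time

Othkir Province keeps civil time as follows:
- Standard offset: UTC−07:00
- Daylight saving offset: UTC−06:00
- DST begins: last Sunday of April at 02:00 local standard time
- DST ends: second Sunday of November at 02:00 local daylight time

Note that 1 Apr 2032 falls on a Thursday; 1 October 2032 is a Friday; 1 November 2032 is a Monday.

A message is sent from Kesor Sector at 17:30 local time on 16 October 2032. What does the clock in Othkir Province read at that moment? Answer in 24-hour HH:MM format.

13:30

1 April 2032 is a Thursday, so the first Monday is April 5 and the second is April 12.
1 October 2032 is a Friday, so the first Sunday is October 3 and the third is October 17.
16 October 2032 lies within the daylight-saving period (12 April – 17 October), so Kesor Sector is on daylight time, UTC−02:00.
17:30 Kesor Sector + 2h = 19:30 UTC.
1 April 2032 is a Thursday, so Sundays fall on 4, 11, 18, 25; the last is April 25.
1 November 2032 is a Monday, so the first Sunday is November 7 and the second is November 14.
At the standard offset (UTC−07:00), 19:30 UTC − 7h = 12:30 Othkir Province standard time.
Daylight saving runs 25 April – 14 November; the standard-time date in Othkir Province, 16 October 2032, is inside that window, so Othkir Province is at UTC−06:00.
19:30 UTC − 6h = 13:30 Othkir Province.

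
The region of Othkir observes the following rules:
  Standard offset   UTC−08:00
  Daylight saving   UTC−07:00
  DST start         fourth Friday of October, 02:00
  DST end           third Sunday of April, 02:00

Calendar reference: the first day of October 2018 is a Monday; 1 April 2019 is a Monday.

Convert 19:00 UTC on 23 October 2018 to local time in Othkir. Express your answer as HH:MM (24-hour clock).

1 October 2018 is a Monday, so the first Friday is October 5 and the fourth is October 26.
1 April 2019 is a Monday, so the first Sunday is April 7 and the third is April 21.
At the standard offset (UTC−08:00), 19:00 UTC − 8h = 11:00 Othkir standard time.
The standard-time date in Othkir, 23 October 2018, does not fall between 26 October 2018 and 21 April 2019, so daylight saving is not in effect and Othkir is at UTC−08:00.
19:00 UTC − 8h = 11:00 local.

11:00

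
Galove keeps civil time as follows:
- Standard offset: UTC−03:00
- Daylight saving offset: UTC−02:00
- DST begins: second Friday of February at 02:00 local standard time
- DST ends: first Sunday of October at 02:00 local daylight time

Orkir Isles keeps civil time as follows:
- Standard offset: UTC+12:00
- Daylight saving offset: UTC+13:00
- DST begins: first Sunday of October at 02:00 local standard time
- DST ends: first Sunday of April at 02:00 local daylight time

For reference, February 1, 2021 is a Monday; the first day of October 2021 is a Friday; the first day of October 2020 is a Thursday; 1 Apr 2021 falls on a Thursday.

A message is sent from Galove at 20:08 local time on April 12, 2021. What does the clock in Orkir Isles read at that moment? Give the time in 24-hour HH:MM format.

1 February 2021 is a Monday, so the first Friday is February 5 and the second is February 12.
1 October 2021 is a Friday, so the first Sunday is October 3.
Daylight saving runs 12 February – 3 October; April 12, 2021 is inside that window, so Galove is at UTC−02:00.
20:08 Galove + 2h = 22:08 UTC.
1 October 2020 is a Thursday, so the first Sunday is October 4.
1 April 2021 is a Thursday, so the first Sunday is April 4.
At the standard offset (UTC+12:00), 22:08 UTC + 12h = 10:08 Orkir Isles standard time (rolling into the next day, 13 April 2021).
The standard-time date in Orkir Isles, April 13, 2021, is outside the daylight-saving period (4 October 2020 – 4 April 2021), so Orkir Isles is on standard time, UTC+12:00.
22:08 UTC + 12h = 10:08 Orkir Isles (rolling into the next day, 13 April 2021).

10:08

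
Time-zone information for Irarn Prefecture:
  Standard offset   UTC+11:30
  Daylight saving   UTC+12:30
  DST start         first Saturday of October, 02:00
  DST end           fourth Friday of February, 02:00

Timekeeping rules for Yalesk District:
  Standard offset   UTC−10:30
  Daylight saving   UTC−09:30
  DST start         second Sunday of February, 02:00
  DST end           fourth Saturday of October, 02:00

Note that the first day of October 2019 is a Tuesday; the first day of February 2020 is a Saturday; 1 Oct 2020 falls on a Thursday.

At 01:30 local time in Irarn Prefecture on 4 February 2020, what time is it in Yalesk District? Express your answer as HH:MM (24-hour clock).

02:30

1 October 2019 is a Tuesday, so the first Saturday is October 5.
1 February 2020 is a Saturday, so the first Friday is February 7 and the fourth is February 28.
Daylight saving runs 5 October 2019 – 28 February 2020; 4 February 2020 is inside that window, so Irarn Prefecture is at UTC+12:30.
01:30 Irarn Prefecture − 12h30m = 13:00 UTC (rolling into the previous day, 3 February 2020).
1 February 2020 is a Saturday, so the first Sunday is February 2 and the second is February 9.
1 October 2020 is a Thursday, so the first Saturday is October 3 and the fourth is October 24.
At the standard offset (UTC−10:30), 13:00 UTC − 10h30m = 02:30 Yalesk District standard time.
The standard-time date in Yalesk District, 3 February 2020, is outside the daylight-saving period (9 February – 24 October), so Yalesk District is on standard time, UTC−10:30.
13:00 UTC − 10h30m = 02:30 Yalesk District.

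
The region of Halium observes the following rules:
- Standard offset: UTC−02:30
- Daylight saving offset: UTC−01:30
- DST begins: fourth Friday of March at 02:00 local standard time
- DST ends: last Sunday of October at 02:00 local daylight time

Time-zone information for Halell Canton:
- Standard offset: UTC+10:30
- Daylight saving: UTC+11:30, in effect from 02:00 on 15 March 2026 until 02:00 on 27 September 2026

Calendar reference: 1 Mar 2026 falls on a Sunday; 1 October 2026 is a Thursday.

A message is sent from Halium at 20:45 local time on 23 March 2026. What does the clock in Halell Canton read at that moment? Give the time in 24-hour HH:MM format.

1 March 2026 is a Sunday, so the first Friday is March 6 and the fourth is March 27.
1 October 2026 is a Thursday, so Sundays fall on 4, 11, 18, 25; the last is October 25.
Daylight saving runs 27 March – 25 October; 23 March 2026 is outside that window, so Halium is on standard time at UTC−02:30.
20:45 Halium + 2h30m = 23:15 UTC.
At the standard offset (UTC+10:30), 23:15 UTC + 10h30m = 09:45 Halell Canton standard time (rolling into the next day, 24 March 2026).
Daylight saving runs 15 March – 27 September; the standard-time date in Halell Canton, 24 March 2026, is inside that window, so Halell Canton is at UTC+11:30.
23:15 UTC + 11h30m = 10:45 Halell Canton (rolling into the next day, 24 March 2026).

10:45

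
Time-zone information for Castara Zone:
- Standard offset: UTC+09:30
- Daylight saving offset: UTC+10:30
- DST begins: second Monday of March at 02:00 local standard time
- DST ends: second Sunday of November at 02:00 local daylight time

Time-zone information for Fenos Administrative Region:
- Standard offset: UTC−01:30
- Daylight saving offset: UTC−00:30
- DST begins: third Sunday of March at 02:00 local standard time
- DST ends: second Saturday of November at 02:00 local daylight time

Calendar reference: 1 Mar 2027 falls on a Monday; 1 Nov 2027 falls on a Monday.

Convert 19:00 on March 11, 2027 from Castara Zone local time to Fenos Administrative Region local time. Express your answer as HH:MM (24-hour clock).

1 March 2027 is a Monday, so the first Monday is March 1 and the second is March 8.
1 November 2027 is a Monday, so the first Sunday is November 7 and the second is November 14.
March 11, 2027 lies within the daylight-saving period (8 March – 14 November), so Castara Zone is on daylight time, UTC+10:30.
19:00 Castara Zone − 10h30m = 08:30 UTC.
1 March 2027 is a Monday, so the first Sunday is March 7 and the third is March 21.
1 November 2027 is a Monday, so the first Saturday is November 6 and the second is November 13.
At the standard offset (UTC−01:30), 08:30 UTC − 1h30m = 07:00 Fenos Administrative Region standard time.
Daylight saving runs 21 March – 13 November; the standard-time date in Fenos Administrative Region, March 11, 2027, is outside that window, so Fenos Administrative Region is on standard time at UTC−01:30.
08:30 UTC − 1h30m = 07:00 Fenos Administrative Region.

07:00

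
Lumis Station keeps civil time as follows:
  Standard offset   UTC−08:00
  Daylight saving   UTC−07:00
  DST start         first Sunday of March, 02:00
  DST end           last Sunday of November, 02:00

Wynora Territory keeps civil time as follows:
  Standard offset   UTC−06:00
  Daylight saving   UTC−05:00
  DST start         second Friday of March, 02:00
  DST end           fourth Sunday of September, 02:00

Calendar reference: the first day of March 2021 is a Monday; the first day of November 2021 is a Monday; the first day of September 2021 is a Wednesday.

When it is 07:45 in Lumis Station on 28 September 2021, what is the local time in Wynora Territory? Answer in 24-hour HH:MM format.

08:45

1 March 2021 is a Monday, so the first Sunday is March 7.
1 November 2021 is a Monday, so Sundays fall on 7, 14, 21, 28; the last is November 28.
28 September 2021 falls between 7 March and 28 November, so daylight saving is in effect and Lumis Station is at UTC−07:00.
07:45 Lumis Station + 7h = 14:45 UTC.
1 March 2021 is a Monday, so the first Friday is March 5 and the second is March 12.
1 September 2021 is a Wednesday, so the first Sunday is September 5 and the fourth is September 26.
At the standard offset (UTC−06:00), 14:45 UTC − 6h = 08:45 Wynora Territory standard time.
The standard-time date in Wynora Territory, 28 September 2021, does not fall between 12 March and 26 September, so daylight saving is not in effect and Wynora Territory is at UTC−06:00.
14:45 UTC − 6h = 08:45 Wynora Territory.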